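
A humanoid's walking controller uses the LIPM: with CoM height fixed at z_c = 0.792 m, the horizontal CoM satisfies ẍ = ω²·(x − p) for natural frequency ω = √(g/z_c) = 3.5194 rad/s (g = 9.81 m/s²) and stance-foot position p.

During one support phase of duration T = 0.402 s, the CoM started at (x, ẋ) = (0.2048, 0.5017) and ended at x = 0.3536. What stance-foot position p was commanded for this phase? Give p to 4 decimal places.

p = 0.3127

ωT = 3.5194·0.402 = 1.414799; cosh(ωT) = 2.179316, sinh(ωT) = 1.936342
x(T) = p + (x₀−p)·cosh(ωT) + (ẋ₀/ω)·sinh(ωT) ⇒ p·(1 − cosh) = x(T) − x₀·cosh − (ẋ₀/ω)·sinh
numerator   = 0.3536 − (0.2048)·2.179316 − (0.5017/3.5194)·1.936342 = -0.368755
denominator = 1 − 2.179316 = -1.179316
p = -0.368755 / -1.179316 = 0.3127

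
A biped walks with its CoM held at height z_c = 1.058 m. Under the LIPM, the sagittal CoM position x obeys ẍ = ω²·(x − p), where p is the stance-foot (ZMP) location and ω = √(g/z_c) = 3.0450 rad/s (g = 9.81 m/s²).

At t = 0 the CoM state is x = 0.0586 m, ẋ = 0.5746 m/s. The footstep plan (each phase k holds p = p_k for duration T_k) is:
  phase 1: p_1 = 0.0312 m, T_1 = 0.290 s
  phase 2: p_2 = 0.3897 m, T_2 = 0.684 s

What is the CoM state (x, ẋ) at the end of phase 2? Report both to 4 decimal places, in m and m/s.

x = 1.0218, ẋ = 2.0860

phase 1: p=0.0312, T=0.290, ωT=0.883050, cosh=1.415892, sinh=1.002372; start (x,ẋ)=(0.058600, 0.574600) → end (x,ẋ)=(0.259146, 0.897202)
phase 2: p=0.3897, T=0.684, ωT=2.082780, cosh=4.075668, sinh=3.951084; start (x,ẋ)=(0.259146, 0.897202) → end (x,ẋ)=(1.021783, 2.085996)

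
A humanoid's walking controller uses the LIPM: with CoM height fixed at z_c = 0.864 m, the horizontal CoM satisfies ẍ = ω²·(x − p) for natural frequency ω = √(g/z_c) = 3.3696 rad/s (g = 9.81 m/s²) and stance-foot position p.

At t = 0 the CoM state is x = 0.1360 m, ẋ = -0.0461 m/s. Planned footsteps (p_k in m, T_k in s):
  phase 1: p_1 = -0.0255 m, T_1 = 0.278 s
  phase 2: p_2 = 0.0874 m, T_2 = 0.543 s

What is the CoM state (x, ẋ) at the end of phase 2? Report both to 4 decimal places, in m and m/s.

x = 0.9074, ẋ = 2.7869

phase 1: p=-0.0255, T=0.278, ωT=0.936749, cosh=1.471786, sinh=1.079886; start (x,ẋ)=(0.136000, -0.046100) → end (x,ẋ)=(0.197419, 0.519814)
phase 2: p=0.0874, T=0.543, ωT=1.829693, cosh=3.196217, sinh=3.035755; start (x,ẋ)=(0.197419, 0.519814) → end (x,ẋ)=(0.907359, 2.786858)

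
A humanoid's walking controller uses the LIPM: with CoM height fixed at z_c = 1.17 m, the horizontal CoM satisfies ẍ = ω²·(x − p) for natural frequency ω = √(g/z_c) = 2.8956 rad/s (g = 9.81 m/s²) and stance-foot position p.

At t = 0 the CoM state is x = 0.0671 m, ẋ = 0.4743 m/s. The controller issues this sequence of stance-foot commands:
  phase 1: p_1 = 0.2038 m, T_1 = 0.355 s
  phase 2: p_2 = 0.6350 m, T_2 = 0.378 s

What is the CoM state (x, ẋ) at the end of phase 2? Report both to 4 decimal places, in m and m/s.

x = 0.0138, ẋ = -1.2765

phase 1: p=0.2038, T=0.355, ωT=1.027938, cosh=1.576520, sinh=1.218776; start (x,ẋ)=(0.067100, 0.474300) → end (x,ẋ)=(0.187926, 0.265317)
phase 2: p=0.6350, T=0.378, ωT=1.094537, cosh=1.661247, sinh=1.326552; start (x,ẋ)=(0.187926, 0.265317) → end (x,ẋ)=(0.013848, -1.276529)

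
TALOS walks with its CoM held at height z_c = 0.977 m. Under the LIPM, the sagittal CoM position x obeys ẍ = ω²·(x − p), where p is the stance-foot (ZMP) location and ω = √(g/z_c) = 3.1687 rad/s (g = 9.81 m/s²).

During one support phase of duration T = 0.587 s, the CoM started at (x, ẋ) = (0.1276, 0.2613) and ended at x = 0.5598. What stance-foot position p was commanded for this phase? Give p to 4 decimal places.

p = 0.0517

ωT = 3.1687·0.587 = 1.860027; cosh(ωT) = 3.289789, sinh(ωT) = 3.134121
x(T) = p + (x₀−p)·cosh(ωT) + (ẋ₀/ω)·sinh(ωT) ⇒ p·(1 − cosh) = x(T) − x₀·cosh − (ẋ₀/ω)·sinh
numerator   = 0.5598 − (0.1276)·3.289789 − (0.2613/3.1687)·3.134121 = -0.118426
denominator = 1 − 3.289789 = -2.289789
p = -0.118426 / -2.289789 = 0.0517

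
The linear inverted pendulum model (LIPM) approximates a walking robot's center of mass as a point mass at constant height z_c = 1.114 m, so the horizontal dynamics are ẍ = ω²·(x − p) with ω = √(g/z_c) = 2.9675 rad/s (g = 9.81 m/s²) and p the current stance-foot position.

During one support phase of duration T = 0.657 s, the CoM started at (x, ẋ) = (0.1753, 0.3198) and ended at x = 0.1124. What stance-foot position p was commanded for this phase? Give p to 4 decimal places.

p = 0.3432

ωT = 2.9675·0.657 = 1.949647; cosh(ωT) = 3.584267, sinh(ωT) = 3.441943
x(T) = p + (x₀−p)·cosh(ωT) + (ẋ₀/ω)·sinh(ωT) ⇒ p·(1 − cosh) = x(T) − x₀·cosh − (ẋ₀/ω)·sinh
numerator   = 0.1124 − (0.1753)·3.584267 − (0.3198/2.9675)·3.441943 = -0.886852
denominator = 1 − 3.584267 = -2.584267
p = -0.886852 / -2.584267 = 0.3432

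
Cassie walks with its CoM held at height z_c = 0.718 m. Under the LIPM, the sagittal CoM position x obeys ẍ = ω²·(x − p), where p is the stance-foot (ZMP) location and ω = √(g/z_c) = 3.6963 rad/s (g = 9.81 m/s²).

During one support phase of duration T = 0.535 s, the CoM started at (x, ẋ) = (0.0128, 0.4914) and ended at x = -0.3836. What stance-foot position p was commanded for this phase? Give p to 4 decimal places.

ωT = 3.6963·0.535 = 1.977521; cosh(ωT) = 3.681609, sinh(ωT) = 3.543197
x(T) = p + (x₀−p)·cosh(ωT) + (ẋ₀/ω)·sinh(ωT) ⇒ p·(1 − cosh) = x(T) − x₀·cosh − (ẋ₀/ω)·sinh
numerator   = -0.3836 − (0.0128)·3.681609 − (0.4914/3.6963)·3.543197 = -0.901771
denominator = 1 − 3.681609 = -2.681609
p = -0.901771 / -2.681609 = 0.3363

p = 0.3363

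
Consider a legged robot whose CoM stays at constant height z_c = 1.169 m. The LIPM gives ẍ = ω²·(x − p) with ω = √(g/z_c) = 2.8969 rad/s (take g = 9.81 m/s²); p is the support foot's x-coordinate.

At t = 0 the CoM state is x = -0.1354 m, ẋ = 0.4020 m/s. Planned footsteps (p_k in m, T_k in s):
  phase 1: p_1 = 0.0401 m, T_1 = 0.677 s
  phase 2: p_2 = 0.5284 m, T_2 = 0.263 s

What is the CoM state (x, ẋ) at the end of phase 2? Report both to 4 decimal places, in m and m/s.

x = -0.3986, ẋ = -1.9653

phase 1: p=0.0401, T=0.677, ωT=1.961201, cosh=3.624275, sinh=3.483586; start (x,ẋ)=(-0.135400, 0.402000) → end (x,ẋ)=(-0.112546, -0.314117)
phase 2: p=0.5284, T=0.263, ωT=0.761885, cosh=1.304548, sinh=0.837762; start (x,ẋ)=(-0.112546, -0.314117) → end (x,ẋ)=(-0.398586, -1.965302)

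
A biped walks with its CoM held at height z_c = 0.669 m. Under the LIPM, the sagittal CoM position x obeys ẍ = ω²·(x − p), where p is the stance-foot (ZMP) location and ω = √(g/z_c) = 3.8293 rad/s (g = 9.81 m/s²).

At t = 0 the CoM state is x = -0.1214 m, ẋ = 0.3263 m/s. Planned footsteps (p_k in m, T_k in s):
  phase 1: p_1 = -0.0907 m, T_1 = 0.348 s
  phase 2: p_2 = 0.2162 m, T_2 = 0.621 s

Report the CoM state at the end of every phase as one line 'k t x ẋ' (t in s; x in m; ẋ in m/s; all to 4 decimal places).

1 0.3480 -0.0027 0.4542
2 0.9690 -0.3400 -2.0099

phase 1: p=-0.0907, T=0.348, ωT=1.332596, cosh=2.027332, sinh=1.763541; start (x,ẋ)=(-0.121400, 0.326300) → end (x,ẋ)=(-0.002665, 0.454198)
phase 2: p=0.2162, T=0.621, ωT=2.377995, cosh=5.438000, sinh=5.345264; start (x,ẋ)=(-0.002665, 0.454198) → end (x,ẋ)=(-0.339982, -2.009945)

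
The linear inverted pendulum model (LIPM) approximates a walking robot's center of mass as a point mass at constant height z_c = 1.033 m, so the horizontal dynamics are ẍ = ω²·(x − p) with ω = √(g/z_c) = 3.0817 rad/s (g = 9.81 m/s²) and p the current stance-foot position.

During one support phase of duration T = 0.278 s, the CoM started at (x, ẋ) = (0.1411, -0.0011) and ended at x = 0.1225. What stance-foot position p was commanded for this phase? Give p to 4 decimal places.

p = 0.1879

ωT = 3.0817·0.278 = 0.856713; cosh(ωT) = 1.389980, sinh(ωT) = 0.965425
x(T) = p + (x₀−p)·cosh(ωT) + (ẋ₀/ω)·sinh(ωT) ⇒ p·(1 − cosh) = x(T) − x₀·cosh − (ẋ₀/ω)·sinh
numerator   = 0.1225 − (0.1411)·1.389980 − (-0.0011/3.0817)·0.965425 = -0.073282
denominator = 1 − 1.389980 = -0.389980
p = -0.073282 / -0.389980 = 0.1879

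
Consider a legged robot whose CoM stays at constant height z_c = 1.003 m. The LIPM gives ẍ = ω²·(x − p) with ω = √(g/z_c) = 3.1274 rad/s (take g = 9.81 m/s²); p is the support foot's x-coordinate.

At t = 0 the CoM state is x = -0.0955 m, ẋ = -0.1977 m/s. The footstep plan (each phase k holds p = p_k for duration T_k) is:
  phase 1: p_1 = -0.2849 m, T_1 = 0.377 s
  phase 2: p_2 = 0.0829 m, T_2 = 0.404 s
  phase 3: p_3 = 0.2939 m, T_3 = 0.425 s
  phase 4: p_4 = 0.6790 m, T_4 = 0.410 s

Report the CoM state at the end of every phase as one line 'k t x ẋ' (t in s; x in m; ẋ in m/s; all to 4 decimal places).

1 0.3770 -0.0409 0.5200
2 0.7810 0.1170 0.3631
3 1.2060 0.1402 -0.2380
4 1.6160 -0.4933 -3.2649

phase 1: p=-0.2849, T=0.377, ωT=1.179030, cosh=1.779398, sinh=1.471821; start (x,ẋ)=(-0.095500, -0.197700) → end (x,ẋ)=(-0.040924, 0.520016)
phase 2: p=0.0829, T=0.404, ωT=1.263470, cosh=1.910173, sinh=1.627501; start (x,ẋ)=(-0.040924, 0.520016) → end (x,ẋ)=(0.116992, 0.363076)
phase 3: p=0.2939, T=0.425, ωT=1.329145, cosh=2.021258, sinh=1.756554; start (x,ẋ)=(0.116992, 0.363076) → end (x,ẋ)=(0.140250, -0.237967)
phase 4: p=0.6790, T=0.410, ωT=1.282234, cosh=1.941050, sinh=1.663633; start (x,ẋ)=(0.140250, -0.237967) → end (x,ẋ)=(-0.493328, -3.264940)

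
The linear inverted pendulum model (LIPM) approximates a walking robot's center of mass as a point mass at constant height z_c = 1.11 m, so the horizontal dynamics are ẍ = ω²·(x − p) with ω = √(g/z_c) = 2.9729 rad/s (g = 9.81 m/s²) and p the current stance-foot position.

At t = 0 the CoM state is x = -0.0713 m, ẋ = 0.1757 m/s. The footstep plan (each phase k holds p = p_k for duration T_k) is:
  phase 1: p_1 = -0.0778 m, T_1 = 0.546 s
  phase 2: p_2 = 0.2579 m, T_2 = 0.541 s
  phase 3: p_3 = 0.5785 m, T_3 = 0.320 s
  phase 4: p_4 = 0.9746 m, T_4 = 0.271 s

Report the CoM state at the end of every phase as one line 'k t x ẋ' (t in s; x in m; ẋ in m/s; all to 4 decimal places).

phase 1: p=-0.0778, T=0.546, ωT=1.623203, cosh=2.633285, sinh=2.436019; start (x,ẋ)=(-0.071300, 0.175700) → end (x,ẋ)=(0.083286, 0.509741)
phase 2: p=0.2579, T=0.541, ωT=1.608339, cosh=2.597364, sinh=2.397144; start (x,ẋ)=(0.083286, 0.509741) → end (x,ẋ)=(0.215386, 0.079605)
phase 3: p=0.5785, T=0.320, ωT=0.951328, cosh=1.487687, sinh=1.101459; start (x,ẋ)=(0.215386, 0.079605) → end (x,ẋ)=(0.067793, -1.070601)
phase 4: p=0.9746, T=0.271, ωT=0.805656, cosh=1.342479, sinh=0.895685; start (x,ẋ)=(0.067793, -1.070601) → end (x,ẋ)=(-0.565323, -3.851887)

1 0.5460 0.0833 0.5097
2 1.0870 0.2154 0.0796
3 1.4070 0.0678 -1.0706
4 1.6780 -0.5653 -3.8519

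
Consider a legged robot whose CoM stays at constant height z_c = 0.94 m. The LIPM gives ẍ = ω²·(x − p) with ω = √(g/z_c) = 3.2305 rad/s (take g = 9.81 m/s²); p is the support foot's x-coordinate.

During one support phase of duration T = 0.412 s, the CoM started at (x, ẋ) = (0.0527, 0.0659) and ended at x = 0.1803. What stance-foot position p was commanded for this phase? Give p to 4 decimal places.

p = -0.0368

ωT = 3.2305·0.412 = 1.330966; cosh(ωT) = 2.024460, sinh(ωT) = 1.760238
x(T) = p + (x₀−p)·cosh(ωT) + (ẋ₀/ω)·sinh(ωT) ⇒ p·(1 − cosh) = x(T) − x₀·cosh − (ẋ₀/ω)·sinh
numerator   = 0.1803 − (0.0527)·2.024460 − (0.0659/3.2305)·1.760238 = 0.037703
denominator = 1 − 2.024460 = -1.024460
p = 0.037703 / -1.024460 = -0.0368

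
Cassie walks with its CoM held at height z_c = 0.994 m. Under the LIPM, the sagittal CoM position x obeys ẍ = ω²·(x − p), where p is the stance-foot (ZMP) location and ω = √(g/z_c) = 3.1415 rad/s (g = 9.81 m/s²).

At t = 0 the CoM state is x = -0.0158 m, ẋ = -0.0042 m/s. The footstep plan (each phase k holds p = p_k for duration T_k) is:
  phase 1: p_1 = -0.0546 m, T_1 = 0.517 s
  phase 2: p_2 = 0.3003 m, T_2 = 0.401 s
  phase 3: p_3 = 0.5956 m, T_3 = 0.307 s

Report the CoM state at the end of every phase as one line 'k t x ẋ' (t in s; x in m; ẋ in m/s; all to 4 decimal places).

1 0.5170 0.0444 0.2862
2 0.9180 -0.0394 -0.7578
3 1.2250 -0.6287 -3.3745

phase 1: p=-0.0546, T=0.517, ωT=1.624156, cosh=2.635605, sinh=2.438527; start (x,ẋ)=(-0.015800, -0.004200) → end (x,ẋ)=(0.044401, 0.286163)
phase 2: p=0.3003, T=0.401, ωT=1.259742, cosh=1.904119, sinh=1.620391; start (x,ẋ)=(0.044401, 0.286163) → end (x,ẋ)=(-0.039358, -0.757754)
phase 3: p=0.5956, T=0.307, ωT=0.964441, cosh=1.502258, sinh=1.121062; start (x,ẋ)=(-0.039358, -0.757754) → end (x,ẋ)=(-0.628679, -3.374546)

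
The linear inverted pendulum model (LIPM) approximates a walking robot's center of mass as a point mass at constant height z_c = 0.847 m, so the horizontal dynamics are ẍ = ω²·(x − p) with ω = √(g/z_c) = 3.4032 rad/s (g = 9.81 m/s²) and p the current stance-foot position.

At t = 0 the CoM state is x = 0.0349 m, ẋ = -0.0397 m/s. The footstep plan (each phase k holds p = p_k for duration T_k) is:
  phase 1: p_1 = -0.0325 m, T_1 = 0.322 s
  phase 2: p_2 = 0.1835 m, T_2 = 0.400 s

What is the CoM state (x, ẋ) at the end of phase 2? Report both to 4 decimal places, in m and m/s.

x = 0.0631, ẋ = -0.2443

phase 1: p=-0.0325, T=0.322, ωT=1.095830, cosh=1.662964, sinh=1.328702; start (x,ẋ)=(0.034900, -0.039700) → end (x,ẋ)=(0.064084, 0.238752)
phase 2: p=0.1835, T=0.400, ωT=1.361280, cosh=2.078758, sinh=1.822426; start (x,ẋ)=(0.064084, 0.238752) → end (x,ẋ)=(0.063115, -0.244320)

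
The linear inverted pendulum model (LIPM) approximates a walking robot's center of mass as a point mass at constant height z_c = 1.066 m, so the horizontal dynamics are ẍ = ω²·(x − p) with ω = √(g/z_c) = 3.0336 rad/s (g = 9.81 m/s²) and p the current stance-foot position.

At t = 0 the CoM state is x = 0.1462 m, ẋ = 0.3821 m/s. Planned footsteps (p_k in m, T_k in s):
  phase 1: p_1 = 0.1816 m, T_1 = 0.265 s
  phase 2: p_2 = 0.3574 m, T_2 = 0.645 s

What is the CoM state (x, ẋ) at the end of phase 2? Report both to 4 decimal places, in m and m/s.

x = 0.4337, ẋ = 0.3378

phase 1: p=0.1816, T=0.265, ωT=0.803904, cosh=1.340912, sinh=0.893334; start (x,ẋ)=(0.146200, 0.382100) → end (x,ẋ)=(0.246652, 0.416428)
phase 2: p=0.3574, T=0.645, ωT=1.956672, cosh=3.608534, sinh=3.467206; start (x,ẋ)=(0.246652, 0.416428) → end (x,ẋ)=(0.433714, 0.337839)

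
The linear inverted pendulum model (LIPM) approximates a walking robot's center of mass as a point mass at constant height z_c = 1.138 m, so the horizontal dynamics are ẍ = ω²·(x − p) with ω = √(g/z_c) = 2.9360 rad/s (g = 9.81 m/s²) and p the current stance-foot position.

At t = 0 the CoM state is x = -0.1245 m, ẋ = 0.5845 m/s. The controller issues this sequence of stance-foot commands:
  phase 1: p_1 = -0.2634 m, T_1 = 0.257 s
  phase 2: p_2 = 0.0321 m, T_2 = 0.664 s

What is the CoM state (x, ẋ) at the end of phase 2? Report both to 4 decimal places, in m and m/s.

x = 1.4958, ẋ = 4.4328

phase 1: p=-0.2634, T=0.257, ωT=0.754552, cosh=1.298440, sinh=0.828219; start (x,ẋ)=(-0.124500, 0.584500) → end (x,ẋ)=(0.081835, 1.096694)
phase 2: p=0.0321, T=0.664, ωT=1.949504, cosh=3.583773, sinh=3.441429; start (x,ẋ)=(0.081835, 1.096694) → end (x,ẋ)=(1.495829, 4.432832)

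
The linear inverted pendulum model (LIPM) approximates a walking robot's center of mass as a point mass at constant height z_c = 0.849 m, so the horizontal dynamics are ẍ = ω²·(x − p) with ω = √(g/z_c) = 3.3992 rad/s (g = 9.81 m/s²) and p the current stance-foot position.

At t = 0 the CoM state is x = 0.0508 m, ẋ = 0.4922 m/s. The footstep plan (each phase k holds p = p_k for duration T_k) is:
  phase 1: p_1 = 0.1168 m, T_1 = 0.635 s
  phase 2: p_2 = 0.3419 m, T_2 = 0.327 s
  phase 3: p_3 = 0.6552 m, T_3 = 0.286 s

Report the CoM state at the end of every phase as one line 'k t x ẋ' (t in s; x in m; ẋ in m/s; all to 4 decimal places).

phase 1: p=0.1168, T=0.635, ωT=2.158492, cosh=4.386785, sinh=4.271286; start (x,ẋ)=(0.050800, 0.492200) → end (x,ẋ)=(0.445749, 1.200925)
phase 2: p=0.3419, T=0.327, ωT=1.111538, cosh=1.684041, sinh=1.354989; start (x,ẋ)=(0.445749, 1.200925) → end (x,ẋ)=(0.995499, 2.500723)
phase 3: p=0.6552, T=0.286, ωT=0.972171, cosh=1.510970, sinh=1.132709; start (x,ẋ)=(0.995499, 2.500723) → end (x,ẋ)=(2.002692, 5.088770)

1 0.6350 0.4457 1.2009
2 0.9620 0.9955 2.5007
3 1.2480 2.0027 5.0888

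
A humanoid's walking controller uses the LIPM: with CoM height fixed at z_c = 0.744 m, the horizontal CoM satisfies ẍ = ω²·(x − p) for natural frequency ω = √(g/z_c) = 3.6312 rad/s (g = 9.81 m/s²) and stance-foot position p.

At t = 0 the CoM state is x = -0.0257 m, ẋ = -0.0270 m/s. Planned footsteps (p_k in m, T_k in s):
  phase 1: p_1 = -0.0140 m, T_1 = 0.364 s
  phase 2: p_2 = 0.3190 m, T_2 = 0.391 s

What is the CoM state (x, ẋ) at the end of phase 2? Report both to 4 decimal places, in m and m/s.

phase 1: p=-0.0140, T=0.364, ωT=1.321757, cosh=2.008335, sinh=1.741669; start (x,ẋ)=(-0.025700, -0.027000) → end (x,ẋ)=(-0.050448, -0.128220)
phase 2: p=0.3190, T=0.391, ωT=1.419799, cosh=2.189026, sinh=1.947264; start (x,ẋ)=(-0.050448, -0.128220) → end (x,ẋ)=(-0.558490, -2.893007)

x = -0.5585, ẋ = -2.8930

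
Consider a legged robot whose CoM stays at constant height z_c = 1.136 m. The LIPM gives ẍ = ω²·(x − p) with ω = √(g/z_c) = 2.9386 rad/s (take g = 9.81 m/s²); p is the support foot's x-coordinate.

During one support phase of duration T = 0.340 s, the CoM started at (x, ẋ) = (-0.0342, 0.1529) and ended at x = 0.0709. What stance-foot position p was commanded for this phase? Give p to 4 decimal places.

p = -0.1154

ωT = 2.9386·0.340 = 0.999124; cosh(ωT) = 1.542052, sinh(ωT) = 1.173850
x(T) = p + (x₀−p)·cosh(ωT) + (ẋ₀/ω)·sinh(ωT) ⇒ p·(1 − cosh) = x(T) − x₀·cosh − (ẋ₀/ω)·sinh
numerator   = 0.0709 − (-0.0342)·1.542052 − (0.1529/2.9386)·1.173850 = 0.062561
denominator = 1 − 1.542052 = -0.542052
p = 0.062561 / -0.542052 = -0.1154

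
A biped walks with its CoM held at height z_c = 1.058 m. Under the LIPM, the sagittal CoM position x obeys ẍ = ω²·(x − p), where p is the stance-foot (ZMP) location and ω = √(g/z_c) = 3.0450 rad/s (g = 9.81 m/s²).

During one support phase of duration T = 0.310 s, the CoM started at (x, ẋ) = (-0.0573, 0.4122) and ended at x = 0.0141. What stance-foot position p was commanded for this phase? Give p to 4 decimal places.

p = 0.1016

ωT = 3.0450·0.310 = 0.943950; cosh(ωT) = 1.479601, sinh(ωT) = 1.090513
x(T) = p + (x₀−p)·cosh(ωT) + (ẋ₀/ω)·sinh(ωT) ⇒ p·(1 − cosh) = x(T) − x₀·cosh − (ẋ₀/ω)·sinh
numerator   = 0.0141 − (-0.0573)·1.479601 − (0.4122/3.0450)·1.090513 = -0.048741
denominator = 1 − 1.479601 = -0.479601
p = -0.048741 / -0.479601 = 0.1016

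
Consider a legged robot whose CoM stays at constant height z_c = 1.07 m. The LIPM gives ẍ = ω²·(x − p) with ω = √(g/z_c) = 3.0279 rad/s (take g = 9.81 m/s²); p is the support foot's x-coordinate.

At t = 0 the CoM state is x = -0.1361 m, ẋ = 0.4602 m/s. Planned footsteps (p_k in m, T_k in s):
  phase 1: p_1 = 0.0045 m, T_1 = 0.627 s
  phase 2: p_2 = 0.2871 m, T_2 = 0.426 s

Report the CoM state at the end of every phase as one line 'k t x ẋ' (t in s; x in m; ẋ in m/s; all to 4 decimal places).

1 0.6270 0.0206 0.1814
2 1.0530 -0.1330 -1.0000

phase 1: p=0.0045, T=0.627, ωT=1.898493, cosh=3.412811, sinh=3.263017; start (x,ẋ)=(-0.136100, 0.460200) → end (x,ẋ)=(0.020593, 0.181435)
phase 2: p=0.2871, T=0.426, ωT=1.289885, cosh=1.953836, sinh=1.678534; start (x,ẋ)=(0.020593, 0.181435) → end (x,ẋ)=(-0.133031, -1.000007)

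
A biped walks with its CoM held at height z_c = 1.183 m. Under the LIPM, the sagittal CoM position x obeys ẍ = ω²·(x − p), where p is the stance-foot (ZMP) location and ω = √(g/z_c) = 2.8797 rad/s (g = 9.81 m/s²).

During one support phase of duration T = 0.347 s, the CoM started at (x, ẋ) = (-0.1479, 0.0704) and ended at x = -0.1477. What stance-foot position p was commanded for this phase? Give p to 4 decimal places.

p = -0.0953

ωT = 2.8797·0.347 = 0.999256; cosh(ωT) = 1.542207, sinh(ωT) = 1.174053
x(T) = p + (x₀−p)·cosh(ωT) + (ẋ₀/ω)·sinh(ωT) ⇒ p·(1 − cosh) = x(T) − x₀·cosh − (ẋ₀/ω)·sinh
numerator   = -0.1477 − (-0.1479)·1.542207 − (0.0704/2.8797)·1.174053 = 0.051690
denominator = 1 − 1.542207 = -0.542207
p = 0.051690 / -0.542207 = -0.0953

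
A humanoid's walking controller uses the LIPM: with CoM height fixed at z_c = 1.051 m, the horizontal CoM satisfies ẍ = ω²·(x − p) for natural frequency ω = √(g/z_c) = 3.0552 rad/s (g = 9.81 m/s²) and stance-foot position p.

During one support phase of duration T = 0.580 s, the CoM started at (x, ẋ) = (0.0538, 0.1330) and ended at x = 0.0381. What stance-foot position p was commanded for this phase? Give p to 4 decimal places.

p = 0.1229

ωT = 3.0552·0.580 = 1.772016; cosh(ωT) = 3.026345, sinh(ωT) = 2.856355
x(T) = p + (x₀−p)·cosh(ωT) + (ẋ₀/ω)·sinh(ωT) ⇒ p·(1 − cosh) = x(T) − x₀·cosh − (ẋ₀/ω)·sinh
numerator   = 0.0381 − (0.0538)·3.026345 − (0.1330/3.0552)·2.856355 = -0.249061
denominator = 1 − 3.026345 = -2.026345
p = -0.249061 / -2.026345 = 0.1229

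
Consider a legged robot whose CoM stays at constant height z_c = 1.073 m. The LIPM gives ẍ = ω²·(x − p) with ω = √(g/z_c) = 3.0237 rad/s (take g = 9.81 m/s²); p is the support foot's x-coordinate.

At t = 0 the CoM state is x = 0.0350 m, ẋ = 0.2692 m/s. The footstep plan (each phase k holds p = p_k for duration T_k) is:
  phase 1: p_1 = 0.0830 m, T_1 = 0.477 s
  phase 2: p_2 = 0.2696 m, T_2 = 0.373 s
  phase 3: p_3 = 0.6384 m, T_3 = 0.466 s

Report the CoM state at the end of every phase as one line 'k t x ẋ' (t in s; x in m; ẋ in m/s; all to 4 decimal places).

phase 1: p=0.0830, T=0.477, ωT=1.442305, cosh=2.233409, sinh=1.997027; start (x,ẋ)=(0.035000, 0.269200) → end (x,ẋ)=(0.153592, 0.311390)
phase 2: p=0.2696, T=0.373, ωT=1.127840, cosh=1.706355, sinh=1.382623; start (x,ẋ)=(0.153592, 0.311390) → end (x,ẋ)=(0.214035, 0.046353)
phase 3: p=0.6384, T=0.466, ωT=1.409044, cosh=2.168210, sinh=1.923833; start (x,ẋ)=(0.214035, 0.046353) → end (x,ẋ)=(-0.252219, -2.368066)

1 0.4770 0.1536 0.3114
2 0.8500 0.2140 0.0464
3 1.3160 -0.2522 -2.3681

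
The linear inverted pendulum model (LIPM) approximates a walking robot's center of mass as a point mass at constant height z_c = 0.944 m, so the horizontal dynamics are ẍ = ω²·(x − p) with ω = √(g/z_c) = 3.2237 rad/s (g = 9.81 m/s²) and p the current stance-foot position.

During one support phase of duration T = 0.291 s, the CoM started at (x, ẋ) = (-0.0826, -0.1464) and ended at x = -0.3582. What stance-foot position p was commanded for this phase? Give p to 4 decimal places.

ωT = 3.2237·0.291 = 0.938097; cosh(ωT) = 1.473243, sinh(ωT) = 1.081871
x(T) = p + (x₀−p)·cosh(ωT) + (ẋ₀/ω)·sinh(ωT) ⇒ p·(1 − cosh) = x(T) − x₀·cosh − (ẋ₀/ω)·sinh
numerator   = -0.3582 − (-0.0826)·1.473243 − (-0.1464/3.2237)·1.081871 = -0.187378
denominator = 1 − 1.473243 = -0.473243
p = -0.187378 / -0.473243 = 0.3959

p = 0.3959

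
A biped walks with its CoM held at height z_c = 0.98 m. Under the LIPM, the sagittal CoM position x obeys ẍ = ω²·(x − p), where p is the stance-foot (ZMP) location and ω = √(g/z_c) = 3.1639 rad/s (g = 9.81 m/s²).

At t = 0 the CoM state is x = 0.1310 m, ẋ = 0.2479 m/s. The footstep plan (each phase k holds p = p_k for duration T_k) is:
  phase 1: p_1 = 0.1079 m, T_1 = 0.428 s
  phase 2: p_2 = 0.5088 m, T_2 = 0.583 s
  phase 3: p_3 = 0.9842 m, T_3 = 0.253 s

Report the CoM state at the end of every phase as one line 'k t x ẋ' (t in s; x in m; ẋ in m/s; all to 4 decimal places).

1 0.4280 0.2973 0.6442
2 1.0110 0.4509 0.0245
3 1.2640 0.2776 -1.4667

phase 1: p=0.1079, T=0.428, ωT=1.354149, cosh=2.065815, sinh=1.807649; start (x,ẋ)=(0.131000, 0.247900) → end (x,ẋ)=(0.297254, 0.644230)
phase 2: p=0.5088, T=0.583, ωT=1.844554, cosh=3.241686, sinh=3.083590; start (x,ẋ)=(0.297254, 0.644230) → end (x,ẋ)=(0.450913, 0.024515)
phase 3: p=0.9842, T=0.253, ωT=0.800467, cosh=1.337850, sinh=0.888730; start (x,ẋ)=(0.450913, 0.024515) → end (x,ẋ)=(0.277628, -1.466728)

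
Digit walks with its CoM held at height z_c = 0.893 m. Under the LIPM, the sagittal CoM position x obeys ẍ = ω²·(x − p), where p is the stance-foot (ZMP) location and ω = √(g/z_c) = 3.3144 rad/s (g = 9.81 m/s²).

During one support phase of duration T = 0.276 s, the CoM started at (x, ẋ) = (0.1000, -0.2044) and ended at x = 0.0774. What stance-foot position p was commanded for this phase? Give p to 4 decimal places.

p = 0.0063

ωT = 3.3144·0.276 = 0.914774; cosh(ωT) = 1.448410, sinh(ωT) = 1.047803
x(T) = p + (x₀−p)·cosh(ωT) + (ẋ₀/ω)·sinh(ωT) ⇒ p·(1 − cosh) = x(T) − x₀·cosh − (ẋ₀/ω)·sinh
numerator   = 0.0774 − (0.1000)·1.448410 − (-0.2044/3.3144)·1.047803 = -0.002823
denominator = 1 − 1.448410 = -0.448410
p = -0.002823 / -0.448410 = 0.0063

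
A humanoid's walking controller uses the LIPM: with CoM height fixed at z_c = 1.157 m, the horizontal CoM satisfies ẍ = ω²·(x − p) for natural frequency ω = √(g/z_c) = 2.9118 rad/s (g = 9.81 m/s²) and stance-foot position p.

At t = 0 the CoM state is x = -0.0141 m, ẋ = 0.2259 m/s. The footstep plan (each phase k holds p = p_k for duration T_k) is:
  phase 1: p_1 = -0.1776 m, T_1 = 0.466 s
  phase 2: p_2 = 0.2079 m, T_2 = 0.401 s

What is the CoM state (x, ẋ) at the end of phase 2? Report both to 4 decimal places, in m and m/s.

phase 1: p=-0.1776, T=0.466, ωT=1.356899, cosh=2.070794, sinh=1.813336; start (x,ẋ)=(-0.014100, 0.225900) → end (x,ẋ)=(0.301655, 1.331084)
phase 2: p=0.2079, T=0.401, ωT=1.167632, cosh=1.762737, sinh=1.451634; start (x,ẋ)=(0.301655, 1.331084) → end (x,ẋ)=(1.036757, 2.742640)

x = 1.0368, ẋ = 2.7426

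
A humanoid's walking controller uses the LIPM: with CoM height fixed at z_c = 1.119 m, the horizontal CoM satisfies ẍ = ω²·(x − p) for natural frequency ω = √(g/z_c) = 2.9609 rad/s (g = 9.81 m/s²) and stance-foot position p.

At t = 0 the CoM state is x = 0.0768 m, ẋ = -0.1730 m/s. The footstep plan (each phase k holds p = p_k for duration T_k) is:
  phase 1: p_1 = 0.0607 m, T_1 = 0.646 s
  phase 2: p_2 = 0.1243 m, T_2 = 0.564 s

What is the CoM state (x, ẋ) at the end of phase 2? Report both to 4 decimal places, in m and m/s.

x = -0.8108, ẋ = -2.7396

phase 1: p=0.0607, T=0.646, ωT=1.912741, cosh=3.459651, sinh=3.311976; start (x,ẋ)=(0.076800, -0.173000) → end (x,ẋ)=(-0.077112, -0.440636)
phase 2: p=0.1243, T=0.564, ωT=1.669948, cosh=2.750073, sinh=2.561816; start (x,ẋ)=(-0.077112, -0.440636) → end (x,ẋ)=(-0.810844, -2.739551)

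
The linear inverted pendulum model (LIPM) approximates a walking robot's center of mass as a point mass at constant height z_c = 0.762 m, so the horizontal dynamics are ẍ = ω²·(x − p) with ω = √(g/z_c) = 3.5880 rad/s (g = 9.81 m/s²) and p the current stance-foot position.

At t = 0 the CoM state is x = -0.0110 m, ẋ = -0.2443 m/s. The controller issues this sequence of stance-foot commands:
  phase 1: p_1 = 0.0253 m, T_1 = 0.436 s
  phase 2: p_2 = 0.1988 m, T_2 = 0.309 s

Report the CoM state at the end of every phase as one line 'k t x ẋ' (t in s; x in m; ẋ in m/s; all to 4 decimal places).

1 0.4360 -0.2208 -0.9070
2 0.7450 -0.8476 -3.5570

phase 1: p=0.0253, T=0.436, ωT=1.564368, cosh=2.494437, sinh=2.285217; start (x,ẋ)=(-0.011000, -0.244300) → end (x,ẋ)=(-0.220844, -0.907028)
phase 2: p=0.1988, T=0.309, ωT=1.108692, cosh=1.680191, sinh=1.350201; start (x,ẋ)=(-0.220844, -0.907028) → end (x,ẋ)=(-0.847606, -3.556954)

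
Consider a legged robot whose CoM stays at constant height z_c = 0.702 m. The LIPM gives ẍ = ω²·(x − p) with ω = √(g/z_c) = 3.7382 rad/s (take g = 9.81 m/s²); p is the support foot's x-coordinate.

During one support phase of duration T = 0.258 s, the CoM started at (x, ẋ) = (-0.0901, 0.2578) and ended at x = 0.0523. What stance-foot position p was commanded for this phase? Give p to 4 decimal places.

p = -0.2197

ωT = 3.7382·0.258 = 0.964456; cosh(ωT) = 1.502275, sinh(ωT) = 1.121084
x(T) = p + (x₀−p)·cosh(ωT) + (ẋ₀/ω)·sinh(ωT) ⇒ p·(1 − cosh) = x(T) − x₀·cosh − (ẋ₀/ω)·sinh
numerator   = 0.0523 − (-0.0901)·1.502275 − (0.2578/3.7382)·1.121084 = 0.110341
denominator = 1 − 1.502275 = -0.502275
p = 0.110341 / -0.502275 = -0.2197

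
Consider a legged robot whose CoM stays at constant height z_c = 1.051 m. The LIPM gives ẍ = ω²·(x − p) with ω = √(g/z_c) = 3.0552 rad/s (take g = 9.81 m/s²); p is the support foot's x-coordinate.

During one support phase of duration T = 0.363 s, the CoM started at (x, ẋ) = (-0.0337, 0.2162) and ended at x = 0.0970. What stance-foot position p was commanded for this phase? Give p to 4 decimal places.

p = -0.0853

ωT = 3.0552·0.363 = 1.109038; cosh(ωT) = 1.680658, sinh(ωT) = 1.350782
x(T) = p + (x₀−p)·cosh(ωT) + (ẋ₀/ω)·sinh(ωT) ⇒ p·(1 − cosh) = x(T) − x₀·cosh − (ẋ₀/ω)·sinh
numerator   = 0.0970 − (-0.0337)·1.680658 − (0.2162/3.0552)·1.350782 = 0.058051
denominator = 1 − 1.680658 = -0.680658
p = 0.058051 / -0.680658 = -0.0853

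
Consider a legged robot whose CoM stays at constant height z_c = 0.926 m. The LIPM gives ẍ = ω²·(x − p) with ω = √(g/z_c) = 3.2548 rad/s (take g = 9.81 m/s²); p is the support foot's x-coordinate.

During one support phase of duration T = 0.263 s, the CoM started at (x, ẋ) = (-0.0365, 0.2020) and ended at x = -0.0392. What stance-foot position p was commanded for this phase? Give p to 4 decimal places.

ωT = 3.2548·0.263 = 0.856012; cosh(ωT) = 1.389304, sinh(ωT) = 0.964452
x(T) = p + (x₀−p)·cosh(ωT) + (ẋ₀/ω)·sinh(ωT) ⇒ p·(1 − cosh) = x(T) − x₀·cosh − (ẋ₀/ω)·sinh
numerator   = -0.0392 − (-0.0365)·1.389304 − (0.2020/3.2548)·0.964452 = -0.048346
denominator = 1 − 1.389304 = -0.389304
p = -0.048346 / -0.389304 = 0.1242

p = 0.1242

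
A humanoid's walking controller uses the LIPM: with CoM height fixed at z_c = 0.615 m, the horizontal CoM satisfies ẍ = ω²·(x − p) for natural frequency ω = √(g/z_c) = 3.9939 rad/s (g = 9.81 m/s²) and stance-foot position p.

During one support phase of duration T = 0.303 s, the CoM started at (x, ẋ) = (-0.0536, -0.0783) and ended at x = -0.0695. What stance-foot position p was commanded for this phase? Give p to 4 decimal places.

ωT = 3.9939·0.303 = 1.210152; cosh(ωT) = 1.826073, sinh(ωT) = 1.527921
x(T) = p + (x₀−p)·cosh(ωT) + (ẋ₀/ω)·sinh(ωT) ⇒ p·(1 − cosh) = x(T) − x₀·cosh − (ẋ₀/ω)·sinh
numerator   = -0.0695 − (-0.0536)·1.826073 − (-0.0783/3.9939)·1.527921 = 0.058332
denominator = 1 − 1.826073 = -0.826073
p = 0.058332 / -0.826073 = -0.0706

p = -0.0706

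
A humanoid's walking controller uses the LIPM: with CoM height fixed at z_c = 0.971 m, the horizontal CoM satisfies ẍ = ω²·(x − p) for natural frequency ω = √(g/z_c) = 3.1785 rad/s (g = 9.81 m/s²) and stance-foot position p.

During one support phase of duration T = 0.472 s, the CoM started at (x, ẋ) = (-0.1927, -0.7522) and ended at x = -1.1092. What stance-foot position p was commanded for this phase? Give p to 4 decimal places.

ωT = 3.1785·0.472 = 1.500252; cosh(ωT) = 2.352946, sinh(ωT) = 2.129872
x(T) = p + (x₀−p)·cosh(ωT) + (ẋ₀/ω)·sinh(ωT) ⇒ p·(1 − cosh) = x(T) − x₀·cosh − (ẋ₀/ω)·sinh
numerator   = -1.1092 − (-0.1927)·2.352946 − (-0.7522/3.1785)·2.129872 = -0.151748
denominator = 1 − 2.352946 = -1.352946
p = -0.151748 / -1.352946 = 0.1122

p = 0.1122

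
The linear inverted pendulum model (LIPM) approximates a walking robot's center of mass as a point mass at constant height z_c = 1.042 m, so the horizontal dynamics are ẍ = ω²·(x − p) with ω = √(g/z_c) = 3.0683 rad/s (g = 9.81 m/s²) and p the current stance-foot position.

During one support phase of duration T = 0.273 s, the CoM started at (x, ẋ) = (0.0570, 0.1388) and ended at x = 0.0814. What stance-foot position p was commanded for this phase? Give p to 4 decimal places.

p = 0.1056

ωT = 3.0683·0.273 = 0.837646; cosh(ωT) = 1.371824, sinh(ωT) = 0.939096
x(T) = p + (x₀−p)·cosh(ωT) + (ẋ₀/ω)·sinh(ωT) ⇒ p·(1 − cosh) = x(T) − x₀·cosh − (ẋ₀/ω)·sinh
numerator   = 0.0814 − (0.0570)·1.371824 − (0.1388/3.0683)·0.939096 = -0.039276
denominator = 1 − 1.371824 = -0.371824
p = -0.039276 / -0.371824 = 0.1056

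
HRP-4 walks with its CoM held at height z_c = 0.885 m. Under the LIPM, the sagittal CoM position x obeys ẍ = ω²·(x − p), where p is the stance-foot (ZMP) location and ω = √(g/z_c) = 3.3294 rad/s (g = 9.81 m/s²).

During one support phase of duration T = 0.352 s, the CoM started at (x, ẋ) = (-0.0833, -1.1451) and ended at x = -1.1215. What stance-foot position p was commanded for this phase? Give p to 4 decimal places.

ωT = 3.3294·0.352 = 1.171949; cosh(ωT) = 1.769020, sinh(ωT) = 1.459258
x(T) = p + (x₀−p)·cosh(ωT) + (ẋ₀/ω)·sinh(ωT) ⇒ p·(1 − cosh) = x(T) − x₀·cosh − (ẋ₀/ω)·sinh
numerator   = -1.1215 − (-0.0833)·1.769020 − (-1.1451/3.3294)·1.459258 = -0.472250
denominator = 1 − 1.769020 = -0.769020
p = -0.472250 / -0.769020 = 0.6141

p = 0.6141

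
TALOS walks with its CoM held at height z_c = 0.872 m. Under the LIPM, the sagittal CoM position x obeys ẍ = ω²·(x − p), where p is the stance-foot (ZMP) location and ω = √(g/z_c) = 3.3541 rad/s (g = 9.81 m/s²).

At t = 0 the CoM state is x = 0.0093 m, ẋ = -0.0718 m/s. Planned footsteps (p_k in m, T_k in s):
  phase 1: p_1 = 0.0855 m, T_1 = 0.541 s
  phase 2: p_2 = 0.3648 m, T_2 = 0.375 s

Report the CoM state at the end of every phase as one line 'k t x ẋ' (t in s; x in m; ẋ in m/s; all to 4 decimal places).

1 0.5410 -0.2185 -0.9898
2 0.9160 -1.2212 -5.0448

phase 1: p=0.0855, T=0.541, ωT=1.814568, cosh=3.150666, sinh=2.987758; start (x,ẋ)=(0.009300, -0.071800) → end (x,ẋ)=(-0.218539, -0.989836)
phase 2: p=0.3648, T=0.375, ωT=1.257788, cosh=1.900956, sinh=1.616674; start (x,ẋ)=(-0.218539, -0.989836) → end (x,ẋ)=(-1.221202, -5.044781)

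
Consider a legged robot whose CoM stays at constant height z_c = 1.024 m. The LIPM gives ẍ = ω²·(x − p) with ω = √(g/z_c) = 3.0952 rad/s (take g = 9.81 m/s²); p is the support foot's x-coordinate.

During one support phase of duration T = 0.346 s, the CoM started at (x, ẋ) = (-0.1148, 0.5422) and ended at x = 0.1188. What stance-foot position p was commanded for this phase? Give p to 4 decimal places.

ωT = 3.0952·0.346 = 1.070939; cosh(ωT) = 1.630403, sinh(ωT) = 1.287716
x(T) = p + (x₀−p)·cosh(ωT) + (ẋ₀/ω)·sinh(ωT) ⇒ p·(1 − cosh) = x(T) − x₀·cosh − (ẋ₀/ω)·sinh
numerator   = 0.1188 − (-0.1148)·1.630403 − (0.5422/3.0952)·1.287716 = 0.080395
denominator = 1 − 1.630403 = -0.630403
p = 0.080395 / -0.630403 = -0.1275

p = -0.1275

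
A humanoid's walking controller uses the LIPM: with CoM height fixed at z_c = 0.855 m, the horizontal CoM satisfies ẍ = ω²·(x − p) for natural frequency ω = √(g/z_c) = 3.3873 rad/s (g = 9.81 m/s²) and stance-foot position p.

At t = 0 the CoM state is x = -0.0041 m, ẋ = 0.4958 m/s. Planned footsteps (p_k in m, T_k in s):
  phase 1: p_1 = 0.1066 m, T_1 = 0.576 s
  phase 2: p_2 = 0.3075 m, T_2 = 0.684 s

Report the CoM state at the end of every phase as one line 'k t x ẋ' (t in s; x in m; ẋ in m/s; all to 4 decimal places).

1 0.5760 0.2138 0.4870
2 1.2600 0.5498 0.9002

phase 1: p=0.1066, T=0.576, ωT=1.951085, cosh=3.589218, sinh=3.447098; start (x,ẋ)=(-0.004100, 0.495800) → end (x,ẋ)=(0.213826, 0.486962)
phase 2: p=0.3075, T=0.684, ωT=2.316913, cosh=5.121445, sinh=5.022868; start (x,ẋ)=(0.213826, 0.486962) → end (x,ẋ)=(0.549848, 0.900186)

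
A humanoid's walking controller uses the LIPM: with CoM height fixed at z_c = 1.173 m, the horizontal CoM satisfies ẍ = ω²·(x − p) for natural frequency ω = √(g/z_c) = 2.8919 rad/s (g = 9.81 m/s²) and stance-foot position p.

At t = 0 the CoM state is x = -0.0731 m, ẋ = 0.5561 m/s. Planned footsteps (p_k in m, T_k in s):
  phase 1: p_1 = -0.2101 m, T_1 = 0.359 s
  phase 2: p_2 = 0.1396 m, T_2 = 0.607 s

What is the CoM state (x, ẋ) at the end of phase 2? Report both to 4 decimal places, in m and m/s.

x = 1.7863, ẋ = 4.9467

phase 1: p=-0.2101, T=0.359, ωT=1.038192, cosh=1.589100, sinh=1.235006; start (x,ẋ)=(-0.073100, 0.556100) → end (x,ẋ)=(0.245093, 1.372996)
phase 2: p=0.1396, T=0.607, ωT=1.755383, cosh=2.979253, sinh=2.806412; start (x,ẋ)=(0.245093, 1.372996) → end (x,ẋ)=(1.786300, 4.946671)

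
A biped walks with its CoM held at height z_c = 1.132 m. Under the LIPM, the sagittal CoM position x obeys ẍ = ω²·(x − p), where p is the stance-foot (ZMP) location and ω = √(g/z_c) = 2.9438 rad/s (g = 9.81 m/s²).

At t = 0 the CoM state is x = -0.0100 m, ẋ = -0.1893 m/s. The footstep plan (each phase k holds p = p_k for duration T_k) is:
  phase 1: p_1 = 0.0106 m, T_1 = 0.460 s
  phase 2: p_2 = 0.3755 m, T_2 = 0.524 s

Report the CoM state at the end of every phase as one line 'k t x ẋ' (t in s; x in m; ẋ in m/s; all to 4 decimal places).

1 0.4600 -0.1482 -0.5007
2 0.9840 -1.2845 -4.6642

phase 1: p=0.0106, T=0.460, ωT=1.354148, cosh=2.065813, sinh=1.807646; start (x,ẋ)=(-0.010000, -0.189300) → end (x,ẋ)=(-0.148196, -0.500678)
phase 2: p=0.3755, T=0.524, ωT=1.542551, cosh=2.445170, sinh=2.231335; start (x,ẋ)=(-0.148196, -0.500678) → end (x,ẋ)=(-1.284528, -4.664194)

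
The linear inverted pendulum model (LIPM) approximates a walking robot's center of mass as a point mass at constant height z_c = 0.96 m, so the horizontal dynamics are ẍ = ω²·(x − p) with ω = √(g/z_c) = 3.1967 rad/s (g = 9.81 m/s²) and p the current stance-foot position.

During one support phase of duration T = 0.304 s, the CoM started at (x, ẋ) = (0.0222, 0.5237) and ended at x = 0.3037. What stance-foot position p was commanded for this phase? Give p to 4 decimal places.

ωT = 3.1967·0.304 = 0.971797; cosh(ωT) = 1.510546, sinh(ωT) = 1.132143
x(T) = p + (x₀−p)·cosh(ωT) + (ẋ₀/ω)·sinh(ωT) ⇒ p·(1 − cosh) = x(T) − x₀·cosh − (ẋ₀/ω)·sinh
numerator   = 0.3037 − (0.0222)·1.510546 − (0.5237/3.1967)·1.132143 = 0.084692
denominator = 1 − 1.510546 = -0.510546
p = 0.084692 / -0.510546 = -0.1659

p = -0.1659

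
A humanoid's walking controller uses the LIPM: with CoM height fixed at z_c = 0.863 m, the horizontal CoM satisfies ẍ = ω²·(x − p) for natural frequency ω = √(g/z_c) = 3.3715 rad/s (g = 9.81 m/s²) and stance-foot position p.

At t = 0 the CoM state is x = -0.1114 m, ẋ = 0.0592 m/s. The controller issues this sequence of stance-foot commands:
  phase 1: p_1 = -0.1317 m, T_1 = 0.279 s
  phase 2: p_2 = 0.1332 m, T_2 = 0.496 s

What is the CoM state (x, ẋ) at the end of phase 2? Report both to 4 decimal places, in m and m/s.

phase 1: p=-0.1317, T=0.279, ωT=0.940649, cosh=1.476008, sinh=1.085634; start (x,ẋ)=(-0.111400, 0.059200) → end (x,ẋ)=(-0.082674, 0.161682)
phase 2: p=0.1332, T=0.496, ωT=1.672264, cosh=2.756015, sinh=2.568193; start (x,ẋ)=(-0.082674, 0.161682) → end (x,ẋ)=(-0.338594, -1.423586)

x = -0.3386, ẋ = -1.4236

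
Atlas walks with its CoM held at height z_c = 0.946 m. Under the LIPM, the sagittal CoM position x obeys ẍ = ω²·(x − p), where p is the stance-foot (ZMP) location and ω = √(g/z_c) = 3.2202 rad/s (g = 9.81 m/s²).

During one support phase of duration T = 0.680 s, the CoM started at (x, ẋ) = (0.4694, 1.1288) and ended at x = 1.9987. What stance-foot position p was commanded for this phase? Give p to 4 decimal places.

p = 0.4741

ωT = 3.2202·0.680 = 2.189736; cosh(ωT) = 4.522400, sinh(ωT) = 4.410454
x(T) = p + (x₀−p)·cosh(ωT) + (ẋ₀/ω)·sinh(ωT) ⇒ p·(1 − cosh) = x(T) − x₀·cosh − (ẋ₀/ω)·sinh
numerator   = 1.9987 − (0.4694)·4.522400 − (1.1288/3.2202)·4.410454 = -1.670143
denominator = 1 − 4.522400 = -3.522400
p = -1.670143 / -3.522400 = 0.4741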